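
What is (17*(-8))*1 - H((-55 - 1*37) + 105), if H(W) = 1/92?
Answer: -12513/92 ≈ -136.01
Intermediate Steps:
H(W) = 1/92
(17*(-8))*1 - H((-55 - 1*37) + 105) = (17*(-8))*1 - 1*1/92 = -136*1 - 1/92 = -136 - 1/92 = -12513/92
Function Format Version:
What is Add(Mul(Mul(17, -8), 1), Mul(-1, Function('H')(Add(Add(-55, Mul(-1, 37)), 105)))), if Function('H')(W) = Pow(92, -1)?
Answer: Rational(-12513, 92) ≈ -136.01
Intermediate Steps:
Function('H')(W) = Rational(1, 92)
Add(Mul(Mul(17, -8), 1), Mul(-1, Function('H')(Add(Add(-55, Mul(-1, 37)), 105)))) = Add(Mul(Mul(17, -8), 1), Mul(-1, Rational(1, 92))) = Add(Mul(-136, 1), Rational(-1, 92)) = Add(-136, Rational(-1, 92)) = Rational(-12513, 92)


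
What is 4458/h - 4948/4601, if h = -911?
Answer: -25018886/4191511 ≈ -5.9689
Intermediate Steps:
4458/h - 4948/4601 = 4458/(-911) - 4948/4601 = 4458*(-1/911) - 4948*1/4601 = -4458/911 - 4948/4601 = -25018886/4191511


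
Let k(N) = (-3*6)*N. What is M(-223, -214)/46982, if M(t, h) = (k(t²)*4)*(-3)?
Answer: 5370732/23491 ≈ 228.63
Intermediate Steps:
k(N) = -18*N
M(t, h) = 216*t² (M(t, h) = (-18*t²*4)*(-3) = -72*t²*(-3) = 216*t²)
M(-223, -214)/46982 = (216*(-223)²)/46982 = (216*49729)*(1/46982) = 10741464*(1/46982) = 5370732/23491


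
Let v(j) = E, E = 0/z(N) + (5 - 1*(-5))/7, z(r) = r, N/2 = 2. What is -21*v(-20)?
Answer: -30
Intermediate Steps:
N = 4 (N = 2*2 = 4)
E = 10/7 (E = 0/4 + (5 - 1*(-5))/7 = 0*(¼) + (5 + 5)*(⅐) = 0 + 10*(⅐) = 0 + 10/7 = 10/7 ≈ 1.4286)
v(j) = 10/7
-21*v(-20) = -21*10/7 = -30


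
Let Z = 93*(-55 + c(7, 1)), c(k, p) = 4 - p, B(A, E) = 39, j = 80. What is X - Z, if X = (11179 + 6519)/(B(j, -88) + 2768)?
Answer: 13592350/2807 ≈ 4842.3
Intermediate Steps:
X = 17698/2807 (X = (11179 + 6519)/(39 + 2768) = 17698/2807 ≈ 6.3050)
Z = -4836 (Z = 93*(-55 + (4 - 1*1)) = 93*(-55 + (4 - 1)) = 93*(-55 + 3) = 93*(-52) = -4836)
X - Z = 17698/2807 - 1*(-4836) = 17698/2807 + 4836 = 13592350/2807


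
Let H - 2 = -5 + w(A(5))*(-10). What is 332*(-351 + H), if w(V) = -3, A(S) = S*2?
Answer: -107568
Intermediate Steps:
A(S) = 2*S
H = 27 (H = 2 + (-5 - 3*(-10)) = 2 + (-5 + 30) = 2 + 25 = 27)
332*(-351 + H) = 332*(-351 + 27) = 332*(-324) = -107568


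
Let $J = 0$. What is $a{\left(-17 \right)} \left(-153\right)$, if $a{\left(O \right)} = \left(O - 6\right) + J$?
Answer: $3519$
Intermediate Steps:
$a{\left(O \right)} = -6 + O$ ($a{\left(O \right)} = \left(O - 6\right) + 0 = \left(-6 + O\right) + 0 = -6 + O$)
$a{\left(-17 \right)} \left(-153\right) = \left(-6 - 17\right) \left(-153\right) = \left(-23\right) \left(-153\right) = 3519$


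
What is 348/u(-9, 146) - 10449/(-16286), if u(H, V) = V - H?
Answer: 7287123/2524330 ≈ 2.8868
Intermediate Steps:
348/u(-9, 146) - 10449/(-16286) = 348/(146 - 1*(-9)) - 10449/(-16286) = 348/(146 + 9) - 10449*(-1/16286) = 348/155 + 10449/16286 = 7287123/2524330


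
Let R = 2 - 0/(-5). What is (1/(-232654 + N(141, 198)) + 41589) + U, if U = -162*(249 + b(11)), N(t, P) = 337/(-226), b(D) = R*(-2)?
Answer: 99849687533/52580141 ≈ 1899.0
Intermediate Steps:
R = 2 (R = 2 - 0*(-1)/5 = 2 - 1*0 = 2 + 0 = 2)
b(D) = -4 (b(D) = 2*(-2) = -4)
N(t, P) = -337/226 (N(t, P) = 337*(-1/226) = -337/226)
U = -39690 (U = -162*(249 - 4) = -162*245 = -39690)
(1/(-232654 + N(141, 198)) + 41589) + U = (1/(-232654 - 337/226) + 41589) - 39690 = (1/(-52580141/226) + 41589) - 39690 = (-226/52580141 + 41589) - 39690 = 2186755483823/52580141 - 39690 = 99849687533/52580141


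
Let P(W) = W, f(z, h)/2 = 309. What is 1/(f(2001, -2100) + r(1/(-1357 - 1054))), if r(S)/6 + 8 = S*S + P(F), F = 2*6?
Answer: 5812921/3731895288 ≈ 0.0015576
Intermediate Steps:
f(z, h) = 618 (f(z, h) = 2*309 = 618)
F = 12
r(S) = 24 + 6*S**2 (r(S) = -48 + 6*(S*S + 12) = -48 + 6*(S**2 + 12) = -48 + 6*(12 + S**2) = -48 + (72 + 6*S**2) = 24 + 6*S**2)
1/(f(2001, -2100) + r(1/(-1357 - 1054))) = 1/(618 + (24 + 6*(1/(-1357 - 1054))**2)) = 1/(618 + (24 + 6*(1/(-2411))**2)) = 1/(618 + (24 + 6*(-1/2411)**2)) = 1/(618 + (24 + 6*(1/5812921))) = 1/(618 + (24 + 6/5812921)) = 1/(618 + 139510110/5812921) = 1/(3731895288/5812921) = 5812921/3731895288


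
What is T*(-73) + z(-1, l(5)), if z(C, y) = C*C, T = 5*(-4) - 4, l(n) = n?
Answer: 1753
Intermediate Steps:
T = -24 (T = -20 - 4 = -24)
z(C, y) = C**2
T*(-73) + z(-1, l(5)) = -24*(-73) + (-1)**2 = 1752 + 1 = 1753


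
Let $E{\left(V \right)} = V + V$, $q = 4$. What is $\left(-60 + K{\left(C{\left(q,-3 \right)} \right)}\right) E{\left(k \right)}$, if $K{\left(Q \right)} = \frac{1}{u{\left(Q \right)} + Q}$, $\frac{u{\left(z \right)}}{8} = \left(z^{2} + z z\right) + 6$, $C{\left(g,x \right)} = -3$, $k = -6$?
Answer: $\frac{45356}{63} \approx 719.94$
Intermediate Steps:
$E{\left(V \right)} = 2 V$
$u{\left(z \right)} = 48 + 16 z^{2}$ ($u{\left(z \right)} = 8 \left(\left(z^{2} + z z\right) + 6\right) = 8 \left(\left(z^{2} + z^{2}\right) + 6\right) = 8 \left(2 z^{2} + 6\right) = 8 \left(6 + 2 z^{2}\right) = 48 + 16 z^{2}$)
$K{\left(Q \right)} = \frac{1}{48 + Q + 16 Q^{2}}$ ($K{\left(Q \right)} = \frac{1}{\left(48 + 16 Q^{2}\right) + Q} = \frac{1}{48 + Q + 16 Q^{2}}$)
$\left(-60 + K{\left(C{\left(q,-3 \right)} \right)}\right) E{\left(k \right)} = \left(-60 + \frac{1}{48 - 3 + 16 \left(-3\right)^{2}}\right) 2 \left(-6\right) = \left(-60 + \frac{1}{48 - 3 + 16 \cdot 9}\right) \left(-12\right) = \left(-60 + \frac{1}{48 - 3 + 144}\right) \left(-12\right) = \left(-60 + \frac{1}{189}\right) \left(-12\right) = \left(- \frac{11339}{189}\right) \left(-12\right) = \frac{45356}{63}$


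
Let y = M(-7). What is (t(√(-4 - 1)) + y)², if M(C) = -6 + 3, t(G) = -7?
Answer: 100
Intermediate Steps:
M(C) = -3
y = -3
(t(√(-4 - 1)) + y)² = (-7 - 3)² = (-10)² = 100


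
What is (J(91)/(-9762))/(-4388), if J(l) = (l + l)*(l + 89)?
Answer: 1365/1784819 ≈ 0.00076478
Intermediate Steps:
J(l) = 2*l*(89 + l) (J(l) = (2*l)*(89 + l) = 2*l*(89 + l))
(J(91)/(-9762))/(-4388) = ((2*91*(89 + 91))/(-9762))/(-4388) = ((2*91*180)*(-1/9762))*(-1/4388) = (32760*(-1/9762))*(-1/4388) = -5460/1627*(-1/4388) = 1365/1784819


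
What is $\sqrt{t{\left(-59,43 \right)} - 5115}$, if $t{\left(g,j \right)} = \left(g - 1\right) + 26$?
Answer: $i \sqrt{5149} \approx 71.757 i$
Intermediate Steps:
$t{\left(g,j \right)} = 25 + g$ ($t{\left(g,j \right)} = \left(-1 + g\right) + 26 = 25 + g$)
$\sqrt{t{\left(-59,43 \right)} - 5115} = \sqrt{\left(25 - 59\right) - 5115} = \sqrt{-34 - 5115} = \sqrt{-5149} = i \sqrt{5149}$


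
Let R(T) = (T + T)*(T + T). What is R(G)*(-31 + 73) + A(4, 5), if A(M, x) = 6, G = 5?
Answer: 4206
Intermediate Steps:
R(T) = 4*T² (R(T) = (2*T)*(2*T) = 4*T²)
R(G)*(-31 + 73) + A(4, 5) = (4*5²)*(-31 + 73) + 6 = (4*25)*42 + 6 = 100*42 + 6 = 4200 + 6 = 4206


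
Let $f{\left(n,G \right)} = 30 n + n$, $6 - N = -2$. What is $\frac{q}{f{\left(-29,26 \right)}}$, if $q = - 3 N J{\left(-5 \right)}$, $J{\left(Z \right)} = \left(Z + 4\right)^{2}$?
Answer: $\frac{24}{899} \approx 0.026696$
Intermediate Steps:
$N = 8$ ($N = 6 - -2 = 6 + 2 = 8$)
$f{\left(n,G \right)} = 31 n$
$J{\left(Z \right)} = \left(4 + Z\right)^{2}$
$q = -24$ ($q = \left(-3\right) 8 \left(4 - 5\right)^{2} = - 24 \left(-1\right)^{2} = \left(-24\right) 1 = -24$)
$\frac{q}{f{\left(-29,26 \right)}} = - \frac{24}{31 \left(-29\right)} = - \frac{24}{-899} = \left(-24\right) \left(- \frac{1}{899}\right) = \frac{24}{899}$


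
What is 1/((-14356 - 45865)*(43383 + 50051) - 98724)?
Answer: -1/5626787638 ≈ -1.7772e-10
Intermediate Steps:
1/((-14356 - 45865)*(43383 + 50051) - 98724) = 1/(-60221*93434 - 98724) = 1/(-5626688914 - 98724) = 1/(-5626787638) = -1/5626787638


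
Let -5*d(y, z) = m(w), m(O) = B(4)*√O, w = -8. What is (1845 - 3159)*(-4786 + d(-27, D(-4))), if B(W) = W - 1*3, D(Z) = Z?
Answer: 6288804 + 2628*I*√2/5 ≈ 6.2888e+6 + 743.31*I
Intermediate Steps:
B(W) = -3 + W (B(W) = W - 3 = -3 + W)
m(O) = √O (m(O) = (-3 + 4)*√O = 1*√O = √O)
d(y, z) = -2*I*√2/5
(1845 - 3159)*(-4786 + d(-27, D(-4))) = (1845 - 3159)*(-4786 - 2*I*√2/5) = -1314*(-4786 - 2*I*√2/5) = 6288804 + 2628*I*√2/5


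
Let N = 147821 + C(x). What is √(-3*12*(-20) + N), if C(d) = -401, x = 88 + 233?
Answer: 6*√4115 ≈ 384.89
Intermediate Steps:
x = 321
N = 147420 (N = 147821 - 401 = 147420)
√(-3*12*(-20) + N) = √(-3*12*(-20) + 147420) = √(-36*(-20) + 147420) = √(720 + 147420) = √148140 = 6*√4115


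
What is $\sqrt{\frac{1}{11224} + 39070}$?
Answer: $\frac{\sqrt{1230491836886}}{5612} \approx 197.66$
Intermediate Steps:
$\sqrt{\frac{1}{11224} + 39070} = \sqrt{\frac{438521681}{11224}} = \frac{\sqrt{1230491836886}}{5612}$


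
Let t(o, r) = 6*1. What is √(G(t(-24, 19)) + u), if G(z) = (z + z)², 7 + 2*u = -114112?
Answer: I*√227662/2 ≈ 238.57*I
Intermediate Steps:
t(o, r) = 6
u = -114119/2 (u = -7/2 + (½)*(-114112) = -7/2 - 57056 = -114119/2 ≈ -57060.)
G(z) = 4*z² (G(z) = (2*z)² = 4*z²)
√(G(t(-24, 19)) + u) = √(4*6² - 114119/2) = √(4*36 - 114119/2) = √(144 - 114119/2) = √(-113831/2) = I*√227662/2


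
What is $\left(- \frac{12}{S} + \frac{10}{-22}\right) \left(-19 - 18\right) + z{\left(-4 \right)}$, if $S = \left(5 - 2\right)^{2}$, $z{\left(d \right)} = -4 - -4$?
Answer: $\frac{2183}{33} \approx 66.151$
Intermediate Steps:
$z{\left(d \right)} = 0$ ($z{\left(d \right)} = -4 + 4 = 0$)
$S = 9$ ($S = 3^{2} = 9$)
$\left(- \frac{12}{S} + \frac{10}{-22}\right) \left(-19 - 18\right) + z{\left(-4 \right)} = \left(- \frac{12}{9} + \frac{10}{-22}\right) \left(-19 - 18\right) + 0 = \left(\left(-12\right) \frac{1}{9} + 10 \left(- \frac{1}{22}\right)\right) \left(-19 - 18\right) + 0 = \left(- \frac{4}{3} - \frac{5}{11}\right) \left(-37\right) + 0 = \left(- \frac{59}{33}\right) \left(-37\right) + 0 = \frac{2183}{33} + 0 = \frac{2183}{33}$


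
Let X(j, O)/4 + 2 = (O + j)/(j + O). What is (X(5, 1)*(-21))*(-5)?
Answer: -420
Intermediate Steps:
X(j, O) = -4 (X(j, O) = -8 + 4*((O + j)/(j + O)) = -8 + 4*((O + j)/(O + j)) = -8 + 4*1 = -8 + 4 = -4)
(X(5, 1)*(-21))*(-5) = -4*(-21)*(-5) = 84*(-5) = -420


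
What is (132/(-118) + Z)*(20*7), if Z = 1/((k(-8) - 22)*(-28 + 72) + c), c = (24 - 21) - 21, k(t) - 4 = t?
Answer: -767510/4897 ≈ -156.73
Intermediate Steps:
k(t) = 4 + t
c = -18 (c = 3 - 21 = -18)
Z = -1/1162 (Z = 1/(((4 - 8) - 22)*(-28 + 72) - 18) = 1/((-4 - 22)*44 - 18) = 1/(-26*44 - 18) = 1/(-1144 - 18) = 1/(-1162) = -1/1162 ≈ -0.00086058)
(132/(-118) + Z)*(20*7) = (132/(-118) - 1/1162)*(20*7) = (132*(-1/118) - 1/1162)*140 = (-66/59 - 1/1162)*140 = -76751/68558*140 = -767510/4897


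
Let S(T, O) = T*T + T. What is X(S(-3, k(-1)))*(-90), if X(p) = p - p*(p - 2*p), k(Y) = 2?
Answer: -3780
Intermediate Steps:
S(T, O) = T + T² (S(T, O) = T² + T = T + T²)
X(p) = p + p² (X(p) = p - p*(-p) = p - (-1)*p² = p + p²)
X(S(-3, k(-1)))*(-90) = ((-3*(1 - 3))*(1 - 3*(1 - 3)))*(-90) = ((-3*(-2))*(1 - 3*(-2)))*(-90) = (6*(1 + 6))*(-90) = (6*7)*(-90) = 42*(-90) = -3780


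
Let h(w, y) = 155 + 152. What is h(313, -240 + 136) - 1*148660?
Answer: -148353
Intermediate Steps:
h(w, y) = 307
h(313, -240 + 136) - 1*148660 = 307 - 1*148660 = 307 - 148660 = -148353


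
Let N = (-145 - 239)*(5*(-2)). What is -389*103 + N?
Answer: -36227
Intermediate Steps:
N = 3840 (N = -384*(-10) = 3840)
-389*103 + N = -389*103 + 3840 = -40067 + 3840 = -36227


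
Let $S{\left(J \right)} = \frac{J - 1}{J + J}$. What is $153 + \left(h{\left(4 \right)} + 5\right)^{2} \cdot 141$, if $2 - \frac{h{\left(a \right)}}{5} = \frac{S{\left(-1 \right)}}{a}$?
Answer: $\frac{428973}{16} \approx 26811.0$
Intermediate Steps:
$S{\left(J \right)} = \frac{-1 + J}{2 J}$
$h{\left(a \right)} = 10 - \frac{5}{a}$ ($h{\left(a \right)} = 10 - 5 \frac{\frac{1}{2} \frac{1}{-1} \left(-1 - 1\right)}{a} = 10 - 5 \frac{\frac{1}{2} \left(-1\right) \left(-2\right)}{a} = 10 - 5 \cdot 1 \frac{1}{a} = 10 - \frac{5}{a}$)
$153 + \left(h{\left(4 \right)} + 5\right)^{2} \cdot 141 = 153 + \left(\left(10 - \frac{5}{4}\right) + 5\right)^{2} \cdot 141 = 153 + \left(\frac{35}{4} + 5\right)^{2} \cdot 141 = 153 + \left(\frac{55}{4}\right)^{2} \cdot 141 = 153 + \frac{3025}{16} \cdot 141 = 153 + \frac{426525}{16} = \frac{428973}{16}$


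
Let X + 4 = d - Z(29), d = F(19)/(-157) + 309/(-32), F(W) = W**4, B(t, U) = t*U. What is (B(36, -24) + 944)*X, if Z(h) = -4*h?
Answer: -18280485/314 ≈ -58218.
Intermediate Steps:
B(t, U) = U*t
d = -4218785/5024 (d = 19**4/(-157) + 309/(-32) = 130321*(-1/157) + 309*(-1/32) = -130321/157 - 309/32 = -4218785/5024 ≈ -839.73)
X = -3656097/5024 (X = -4 + (-4218785/5024 - (-4)*29) = -4 + (-4218785/5024 - 1*(-116)) = -4 + (-4218785/5024 + 116) = -4 - 3636001/5024 = -3656097/5024 ≈ -727.73)
(B(36, -24) + 944)*X = (-24*36 + 944)*(-3656097/5024) = (-864 + 944)*(-3656097/5024) = 80*(-3656097/5024) = -18280485/314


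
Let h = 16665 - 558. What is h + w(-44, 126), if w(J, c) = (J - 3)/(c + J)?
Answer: 1320727/82 ≈ 16106.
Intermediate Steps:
w(J, c) = (-3 + J)/(J + c)
h = 16107
h + w(-44, 126) = 16107 + (-3 - 44)/(-44 + 126) = 16107 - 47/82 = 1320727/82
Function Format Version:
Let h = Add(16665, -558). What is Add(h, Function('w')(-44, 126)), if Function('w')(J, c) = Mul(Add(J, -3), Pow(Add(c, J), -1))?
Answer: Rational(1320727, 82) ≈ 16106.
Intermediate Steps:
Function('w')(J, c) = Mul(Pow(Add(J, c), -1), Add(-3, J)) (Function('w')(J, c) = Mul(Add(-3, J), Pow(Add(J, c), -1)) = Mul(Pow(Add(J, c), -1), Add(-3, J)))
h = 16107
Add(h, Function('w')(-44, 126)) = Add(16107, Mul(Pow(Add(-44, 126), -1), Add(-3, -44))) = Add(16107, Mul(Pow(82, -1), -47)) = Add(16107, Mul(Rational(1, 82), -47)) = Add(16107, Rational(-47, 82)) = Rational(1320727, 82)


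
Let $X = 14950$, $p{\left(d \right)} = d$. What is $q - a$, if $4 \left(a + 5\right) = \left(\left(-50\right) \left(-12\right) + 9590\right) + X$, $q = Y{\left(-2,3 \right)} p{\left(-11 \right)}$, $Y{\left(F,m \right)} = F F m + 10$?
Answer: $-6522$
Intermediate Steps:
$Y{\left(F,m \right)} = 10 + m F^{2}$ ($Y{\left(F,m \right)} = F^{2} m + 10 = m F^{2} + 10 = 10 + m F^{2}$)
$q = -242$ ($q = \left(10 + 3 \left(-2\right)^{2}\right) \left(-11\right) = \left(10 + 3 \cdot 4\right) \left(-11\right) = \left(10 + 12\right) \left(-11\right) = 22 \left(-11\right) = -242$)
$a = 6280$ ($a = -5 + \frac{\left(\left(-50\right) \left(-12\right) + 9590\right) + 14950}{4} = -5 + \frac{\left(600 + 9590\right) + 14950}{4} = -5 + \frac{10190 + 14950}{4} = -5 + \frac{1}{4} \cdot 25140 = -5 + 6285 = 6280$)
$q - a = -242 - 6280 = -6522$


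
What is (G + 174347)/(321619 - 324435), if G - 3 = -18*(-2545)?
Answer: -860/11 ≈ -78.182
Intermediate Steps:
G = 45813 (G = 3 - 18*(-2545) = 3 + 45810 = 45813)
(G + 174347)/(321619 - 324435) = (45813 + 174347)/(321619 - 324435) = 220160/(-2816) = 220160*(-1/2816) = -860/11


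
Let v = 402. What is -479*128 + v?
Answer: -60910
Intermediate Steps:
-479*128 + v = -479*128 + 402 = -61312 + 402 = -60910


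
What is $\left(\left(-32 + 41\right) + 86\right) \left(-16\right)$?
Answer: $-1520$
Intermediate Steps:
$\left(\left(-32 + 41\right) + 86\right) \left(-16\right) = \left(9 + 86\right) \left(-16\right) = 95 \left(-16\right) = -1520$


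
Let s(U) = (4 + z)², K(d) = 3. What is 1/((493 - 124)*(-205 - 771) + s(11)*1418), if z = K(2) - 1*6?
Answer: -1/358726 ≈ -2.7876e-6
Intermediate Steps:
z = -3 (z = 3 - 1*6 = 3 - 6 = -3)
s(U) = 1 (s(U) = (4 - 3)² = 1² = 1)
1/((493 - 124)*(-205 - 771) + s(11)*1418) = 1/((493 - 124)*(-205 - 771) + 1*1418) = 1/(369*(-976) + 1418) = 1/(-360144 + 1418) = 1/(-358726) = -1/358726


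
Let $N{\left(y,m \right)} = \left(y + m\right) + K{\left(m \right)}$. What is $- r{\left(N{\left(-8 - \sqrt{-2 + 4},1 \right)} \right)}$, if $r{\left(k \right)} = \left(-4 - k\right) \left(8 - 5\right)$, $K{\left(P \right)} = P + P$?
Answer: $-3 - 3 \sqrt{2} \approx -7.2426$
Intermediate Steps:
$K{\left(P \right)} = 2 P$
$N{\left(y,m \right)} = y + 3 m$ ($N{\left(y,m \right)} = \left(y + m\right) + 2 m = \left(m + y\right) + 2 m = y + 3 m$)
$r{\left(k \right)} = -12 - 3 k$ ($r{\left(k \right)} = \left(-4 - k\right) 3 = -12 - 3 k$)
$- r{\left(N{\left(-8 - \sqrt{-2 + 4},1 \right)} \right)} = - (-12 - 3 \left(\left(-8 - \sqrt{-2 + 4}\right) + 3 \cdot 1\right)) = - (-12 - 3 \left(\left(-8 - \sqrt{2}\right) + 3\right)) = - (-12 - 3 \left(-5 - \sqrt{2}\right)) = - (-12 + \left(15 + 3 \sqrt{2}\right)) = - (3 + 3 \sqrt{2}) = -3 - 3 \sqrt{2}$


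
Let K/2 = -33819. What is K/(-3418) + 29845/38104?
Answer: 1339644281/65119736 ≈ 20.572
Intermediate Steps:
K = -67638 (K = 2*(-33819) = -67638)
K/(-3418) + 29845/38104 = -67638/(-3418) + 29845/38104 = -67638*(-1/3418) + 29845*(1/38104) = 33819/1709 + 29845/38104 = 1339644281/65119736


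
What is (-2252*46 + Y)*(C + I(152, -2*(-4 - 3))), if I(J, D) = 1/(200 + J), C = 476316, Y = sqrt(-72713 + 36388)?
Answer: -2171071204117/44 + 838316165*I*sqrt(1453)/352 ≈ -4.9343e+10 + 9.0782e+7*I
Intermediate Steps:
Y = 5*I*sqrt(1453) (Y = sqrt(-36325) = 5*I*sqrt(1453) ≈ 190.59*I)
(-2252*46 + Y)*(C + I(152, -2*(-4 - 3))) = (-2252*46 + 5*I*sqrt(1453))*(476316 + 1/(200 + 152)) = (-103592 + 5*I*sqrt(1453))*(476316 + 1/352) = (-103592 + 5*I*sqrt(1453))*(167663233/352) = -2171071204117/44 + 838316165*I*sqrt(1453)/352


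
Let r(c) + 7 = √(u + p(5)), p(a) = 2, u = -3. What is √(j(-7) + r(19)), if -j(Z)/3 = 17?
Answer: √(-58 + I) ≈ 0.06565 + 7.6161*I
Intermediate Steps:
j(Z) = -51 (j(Z) = -3*17 = -51)
r(c) = -7 + I (r(c) = -7 + √(-3 + 2) = -7 + √(-1) = -7 + I)
√(j(-7) + r(19)) = √(-51 + (-7 + I)) = √(-58 + I)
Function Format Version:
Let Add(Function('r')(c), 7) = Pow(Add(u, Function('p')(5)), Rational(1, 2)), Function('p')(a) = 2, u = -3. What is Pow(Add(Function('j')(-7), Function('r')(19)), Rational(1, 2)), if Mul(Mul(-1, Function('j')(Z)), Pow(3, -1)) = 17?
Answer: Pow(Add(-58, I), Rational(1, 2)) ≈ Add(0.06565, Mul(7.6161, I))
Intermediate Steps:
Function('j')(Z) = -51 (Function('j')(Z) = Mul(-3, 17) = -51)
Function('r')(c) = Add(-7, I) (Function('r')(c) = Add(-7, Pow(Add(-3, 2), Rational(1, 2))) = Add(-7, Pow(-1, Rational(1, 2))) = Add(-7, I))
Pow(Add(Function('j')(-7), Function('r')(19)), Rational(1, 2)) = Pow(Add(-51, Add(-7, I)), Rational(1, 2)) = Pow(Add(-58, I), Rational(1, 2))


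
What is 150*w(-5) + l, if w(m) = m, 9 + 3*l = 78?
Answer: -727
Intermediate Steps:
l = 23 (l = -3 + (⅓)*78 = -3 + 26 = 23)
150*w(-5) + l = 150*(-5) + 23 = -750 + 23 = -727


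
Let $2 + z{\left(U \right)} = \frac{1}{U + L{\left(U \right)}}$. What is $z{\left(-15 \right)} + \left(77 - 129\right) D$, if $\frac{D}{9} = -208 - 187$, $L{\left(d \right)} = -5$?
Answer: $\frac{3697159}{20} \approx 1.8486 \cdot 10^{5}$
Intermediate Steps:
$D = -3555$ ($D = 9 \left(-208 - 187\right) = 9 \left(-395\right) = -3555$)
$z{\left(U \right)} = -2 + \frac{1}{-5 + U}$ ($z{\left(U \right)} = -2 + \frac{1}{U - 5} = -2 + \frac{1}{-5 + U}$)
$z{\left(-15 \right)} + \left(77 - 129\right) D = \frac{11 - -30}{-5 - 15} + \left(77 - 129\right) \left(-3555\right) = \frac{11 + 30}{-20} - -184860 = \left(- \frac{1}{20}\right) 41 + 184860 = - \frac{41}{20} + 184860 = \frac{3697159}{20}$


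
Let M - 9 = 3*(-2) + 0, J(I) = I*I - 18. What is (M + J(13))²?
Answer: 23716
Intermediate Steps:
J(I) = -18 + I² (J(I) = I² - 18 = -18 + I²)
M = 3 (M = 9 + (3*(-2) + 0) = 9 + (-6 + 0) = 9 - 6 = 3)
(M + J(13))² = (3 + (-18 + 13²))² = (3 + (-18 + 169))² = (3 + 151)² = 154² = 23716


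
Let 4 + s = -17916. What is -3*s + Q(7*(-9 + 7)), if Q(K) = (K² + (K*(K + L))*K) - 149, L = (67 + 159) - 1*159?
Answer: 64195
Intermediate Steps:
s = -17920 (s = -4 - 17916 = -17920)
L = 67 (L = 226 - 159 = 67)
Q(K) = -149 + K² + K²*(67 + K) (Q(K) = (K² + (K*(K + 67))*K) - 149 = (K² + (K*(67 + K))*K) - 149 = (K² + K²*(67 + K)) - 149 = -149 + K² + K²*(67 + K))
-3*s + Q(7*(-9 + 7)) = -3*(-17920) + (-149 + (7*(-9 + 7))³ + 68*(7*(-9 + 7))²) = 53760 + (-149 + (7*(-2))³ + 68*(7*(-2))²) = 53760 + (-149 + (-14)³ + 68*(-14)²) = 53760 + (-149 - 2744 + 68*196) = 53760 + (-149 - 2744 + 13328) = 53760 + 10435 = 64195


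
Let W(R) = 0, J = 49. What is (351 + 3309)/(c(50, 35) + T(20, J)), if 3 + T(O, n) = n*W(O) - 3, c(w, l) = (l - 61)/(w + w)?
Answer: -183000/313 ≈ -584.66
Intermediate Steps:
c(w, l) = (-61 + l)/(2*w) (c(w, l) = (-61 + l)/((2*w)) = (-61 + l)*(1/(2*w)) = (-61 + l)/(2*w))
T(O, n) = -6 (T(O, n) = -3 + (n*0 - 3) = -3 + (0 - 3) = -3 - 3 = -6)
(351 + 3309)/(c(50, 35) + T(20, J)) = (351 + 3309)/((½)*(-61 + 35)/50 - 6) = 3660/((½)*(1/50)*(-26) - 6) = 3660/(-13/50 - 6) = 3660/(-313/50) = 3660*(-50/313) = -183000/313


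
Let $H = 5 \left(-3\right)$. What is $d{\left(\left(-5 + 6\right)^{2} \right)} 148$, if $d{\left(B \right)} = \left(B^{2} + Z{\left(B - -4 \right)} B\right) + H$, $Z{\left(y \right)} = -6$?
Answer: $-2960$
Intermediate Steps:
$H = -15$
$d{\left(B \right)} = -15 + B^{2} - 6 B$ ($d{\left(B \right)} = \left(B^{2} - 6 B\right) - 15 = -15 + B^{2} - 6 B$)
$d{\left(\left(-5 + 6\right)^{2} \right)} 148 = \left(-15 + \left(\left(-5 + 6\right)^{2}\right)^{2} - 6 \left(-5 + 6\right)^{2}\right) 148 = \left(-15 + \left(1^{2}\right)^{2} - 6 \cdot 1^{2}\right) 148 = \left(-15 + 1^{2} - 6\right) 148 = \left(-15 + 1 - 6\right) 148 = \left(-20\right) 148 = -2960$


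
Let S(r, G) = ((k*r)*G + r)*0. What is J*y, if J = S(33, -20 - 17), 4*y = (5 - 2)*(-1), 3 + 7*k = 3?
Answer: 0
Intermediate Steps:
k = 0 (k = -3/7 + (⅐)*3 = -3/7 + 3/7 = 0)
y = -¾ (y = ((5 - 2)*(-1))/4 = (3*(-1))/4 = (¼)*(-3) = -¾ ≈ -0.75000)
S(r, G) = 0 (S(r, G) = ((0*r)*G + r)*0 = (0*G + r)*0 = (0 + r)*0 = r*0 = 0)
J = 0
J*y = 0*(-¾) = 0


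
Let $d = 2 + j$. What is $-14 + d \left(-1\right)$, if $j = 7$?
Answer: $-23$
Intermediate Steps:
$d = 9$ ($d = 2 + 7 = 9$)
$-14 + d \left(-1\right) = -14 + 9 \left(-1\right) = -14 - 9 = -23$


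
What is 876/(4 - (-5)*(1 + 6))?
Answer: 292/13 ≈ 22.462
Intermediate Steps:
876/(4 - (-5)*(1 + 6)) = 876/(4 - (-5)*7) = 876/(4 - 5*(-7)) = 876/(4 + 35) = 876/39 = 876*(1/39) = 292/13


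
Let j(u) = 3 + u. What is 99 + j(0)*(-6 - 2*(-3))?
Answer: 99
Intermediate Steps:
99 + j(0)*(-6 - 2*(-3)) = 99 + (3 + 0)*(-6 - 2*(-3)) = 99 + 3*(-6 + 6) = 99 + 3*0 = 99 + 0 = 99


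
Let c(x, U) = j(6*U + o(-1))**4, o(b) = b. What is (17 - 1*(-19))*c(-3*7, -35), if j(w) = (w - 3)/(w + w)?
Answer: 4718865636/1982119441 ≈ 2.3807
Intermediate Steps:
j(w) = (-3 + w)/(2*w) (j(w) = (-3 + w)/((2*w)) = (-3 + w)*(1/(2*w)) = (-3 + w)/(2*w))
c(x, U) = (-4 + 6*U)**4/(16*(-1 + 6*U)**4) (c(x, U) = ((-3 + (6*U - 1))/(2*(6*U - 1)))**4 = ((-3 + (-1 + 6*U))/(2*(-1 + 6*U)))**4 = ((-4 + 6*U)/(2*(-1 + 6*U)))**4 = (-4 + 6*U)**4/(16*(-1 + 6*U)**4))
(17 - 1*(-19))*c(-3*7, -35) = (17 - 1*(-19))*((-2 + 3*(-35))**4/(-1 + 6*(-35))**4) = (17 + 19)*((-2 - 105)**4/(-1 - 210)**4) = 36*((-107)**4/(-211)**4) = 36*((1/1982119441)*131079601) = 36*(131079601/1982119441) = 4718865636/1982119441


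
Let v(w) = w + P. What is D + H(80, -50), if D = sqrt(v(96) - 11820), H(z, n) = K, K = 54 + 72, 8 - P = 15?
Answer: 126 + I*sqrt(11731) ≈ 126.0 + 108.31*I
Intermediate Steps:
P = -7 (P = 8 - 1*15 = 8 - 15 = -7)
v(w) = -7 + w (v(w) = w - 7 = -7 + w)
K = 126
H(z, n) = 126
D = I*sqrt(11731) (D = sqrt((-7 + 96) - 11820) = sqrt(89 - 11820) = sqrt(-11731) = I*sqrt(11731) ≈ 108.31*I)
D + H(80, -50) = I*sqrt(11731) + 126 = 126 + I*sqrt(11731)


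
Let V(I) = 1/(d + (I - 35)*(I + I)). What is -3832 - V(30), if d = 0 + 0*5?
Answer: -1149599/300 ≈ -3832.0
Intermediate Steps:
d = 0 (d = 0 + 0 = 0)
V(I) = 1/(2*I*(-35 + I)) (V(I) = 1/(0 + (I - 35)*(I + I)) = 1/(0 + (-35 + I)*(2*I)) = 1/(0 + 2*I*(-35 + I)) = 1/(2*I*(-35 + I)))
-3832 - V(30) = -3832 - 1/(2*30*(-35 + 30)) = -3832 - 1/(2*30*(-5)) = -3832 - (-1)/(2*30*5) = -3832 - 1*(-1/300) = -3832 + 1/300 = -1149599/300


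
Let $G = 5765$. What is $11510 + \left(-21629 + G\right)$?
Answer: $-4354$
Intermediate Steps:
$11510 + \left(-21629 + G\right) = 11510 + \left(-21629 + 5765\right) = 11510 - 15864 = -4354$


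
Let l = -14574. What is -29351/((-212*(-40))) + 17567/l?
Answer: -288364817/61793760 ≈ -4.6666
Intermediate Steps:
-29351/((-212*(-40))) + 17567/l = -29351/((-212*(-40))) + 17567/(-14574) = -29351/8480 + 17567*(-1/14574) = -29351*1/8480 - 17567/14574 = -29351/8480 - 17567/14574 = -288364817/61793760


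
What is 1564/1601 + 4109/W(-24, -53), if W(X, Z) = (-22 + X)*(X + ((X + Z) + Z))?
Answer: 2522555/1620212 ≈ 1.5569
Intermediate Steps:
W(X, Z) = (-22 + X)*(2*X + 2*Z) (W(X, Z) = (-22 + X)*(X + (X + 2*Z)) = (-22 + X)*(2*X + 2*Z))
1564/1601 + 4109/W(-24, -53) = 1564/1601 + 4109/(-44*(-24) - 44*(-53) + 2*(-24)**2 + 2*(-24)*(-53)) = 1564*(1/1601) + 4109/(1056 + 2332 + 2*576 + 2544) = 1564/1601 + 4109/(1056 + 2332 + 1152 + 2544) = 1564/1601 + 4109/7084 = 1564/1601 + 4109*(1/7084) = 1564/1601 + 587/1012 = 2522555/1620212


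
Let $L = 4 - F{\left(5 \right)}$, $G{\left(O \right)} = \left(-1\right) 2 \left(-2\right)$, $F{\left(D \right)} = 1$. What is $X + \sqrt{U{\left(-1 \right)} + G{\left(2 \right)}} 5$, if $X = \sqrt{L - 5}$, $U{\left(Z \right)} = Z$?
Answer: $5 \sqrt{3} + i \sqrt{2} \approx 8.6602 + 1.4142 i$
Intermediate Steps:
$G{\left(O \right)} = 4$ ($G{\left(O \right)} = \left(-2\right) \left(-2\right) = 4$)
$L = 3$ ($L = 4 - 1 = 3$)
$X = i \sqrt{2}$ ($X = \sqrt{3 - 5} = \sqrt{-2} = i \sqrt{2} \approx 1.4142 i$)
$X + \sqrt{U{\left(-1 \right)} + G{\left(2 \right)}} 5 = i \sqrt{2} + \sqrt{-1 + 4} \cdot 5 = i \sqrt{2} + \sqrt{3} \cdot 5 = i \sqrt{2} + 5 \sqrt{3} = 5 \sqrt{3} + i \sqrt{2}$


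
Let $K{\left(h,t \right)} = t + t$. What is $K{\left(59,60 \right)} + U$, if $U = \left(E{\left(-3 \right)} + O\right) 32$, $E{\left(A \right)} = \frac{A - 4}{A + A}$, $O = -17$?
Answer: $- \frac{1160}{3} \approx -386.67$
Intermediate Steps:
$K{\left(h,t \right)} = 2 t$
$E{\left(A \right)} = \frac{-4 + A}{2 A}$
$U = - \frac{1520}{3}$ ($U = \left(\frac{-4 - 3}{2 \left(-3\right)} - 17\right) 32 = \left(\frac{1}{2} \left(- \frac{1}{3}\right) \left(-7\right) - 17\right) 32 = \left(\frac{7}{6} - 17\right) 32 = \left(- \frac{95}{6}\right) 32 = - \frac{1520}{3} \approx -506.67$)
$K{\left(59,60 \right)} + U = 2 \cdot 60 - \frac{1520}{3} = 120 - \frac{1520}{3} = - \frac{1160}{3}$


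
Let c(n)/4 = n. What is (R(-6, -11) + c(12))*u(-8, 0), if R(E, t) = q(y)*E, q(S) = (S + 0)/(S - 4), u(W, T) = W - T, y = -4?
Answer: -360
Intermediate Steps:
q(S) = S/(-4 + S)
c(n) = 4*n
R(E, t) = E/2 (R(E, t) = (-4/(-4 - 4))*E = (-4/(-8))*E = (-4*(-⅛))*E = E/2)
(R(-6, -11) + c(12))*u(-8, 0) = ((½)*(-6) + 4*12)*(-8 - 1*0) = (-3 + 48)*(-8 + 0) = 45*(-8) = -360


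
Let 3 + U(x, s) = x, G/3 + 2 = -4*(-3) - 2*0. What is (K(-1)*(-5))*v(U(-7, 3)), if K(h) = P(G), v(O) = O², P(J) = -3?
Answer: 1500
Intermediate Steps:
G = 30 (G = -6 + 3*(-4*(-3) - 2*0) = -6 + 3*(12 + 0) = -6 + 3*12 = -6 + 36 = 30)
U(x, s) = -3 + x
K(h) = -3
(K(-1)*(-5))*v(U(-7, 3)) = (-3*(-5))*(-3 - 7)² = 15*(-10)² = 15*100 = 1500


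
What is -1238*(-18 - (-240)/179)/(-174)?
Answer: -615286/5191 ≈ -118.53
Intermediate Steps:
-1238*(-18 - (-240)/179)/(-174) = -1238*(-18 - (-240)/179)*(-1)/174 = -1238*(-18 - 1*(-240/179))*(-1)/174 = -1238*(-18 + 240/179)*(-1)/174 = -(-3691716)*(-1)/(179*174) = -1238*497/5191 = -615286/5191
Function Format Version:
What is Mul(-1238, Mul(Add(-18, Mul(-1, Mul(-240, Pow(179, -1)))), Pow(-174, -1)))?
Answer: Rational(-615286, 5191) ≈ -118.53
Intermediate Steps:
Mul(-1238, Mul(Add(-18, Mul(-1, Mul(-240, Pow(179, -1)))), Pow(-174, -1))) = Mul(-1238, Mul(Add(-18, Mul(-1, Mul(-240, Rational(1, 179)))), Rational(-1, 174))) = Mul(-1238, Mul(Add(-18, Mul(-1, Rational(-240, 179))), Rational(-1, 174))) = Mul(-1238, Mul(Add(-18, Rational(240, 179)), Rational(-1, 174))) = Mul(-1238, Mul(Rational(-2982, 179), Rational(-1, 174))) = Mul(-1238, Rational(497, 5191)) = Rational(-615286, 5191)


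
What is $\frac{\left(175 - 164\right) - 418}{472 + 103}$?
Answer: $- \frac{407}{575} \approx -0.70783$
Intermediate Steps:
$\frac{\left(175 - 164\right) - 418}{472 + 103} = \frac{\left(175 - 164\right) - 418}{575} = \left(11 - 418\right) \frac{1}{575} = \left(-407\right) \frac{1}{575} = - \frac{407}{575}$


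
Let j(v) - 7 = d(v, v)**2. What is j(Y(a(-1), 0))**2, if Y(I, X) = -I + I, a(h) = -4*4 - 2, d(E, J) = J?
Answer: 49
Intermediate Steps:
a(h) = -18 (a(h) = -16 - 2 = -18)
Y(I, X) = 0
j(v) = 7 + v**2
j(Y(a(-1), 0))**2 = (7 + 0**2)**2 = (7 + 0)**2 = 7**2 = 49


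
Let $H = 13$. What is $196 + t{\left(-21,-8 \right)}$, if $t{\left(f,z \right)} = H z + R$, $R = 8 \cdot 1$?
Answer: $100$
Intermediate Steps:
$R = 8$
$t{\left(f,z \right)} = 8 + 13 z$ ($t{\left(f,z \right)} = 13 z + 8 = 8 + 13 z$)
$196 + t{\left(-21,-8 \right)} = 196 + \left(8 + 13 \left(-8\right)\right) = 196 + \left(8 - 104\right) = 196 - 96 = 100$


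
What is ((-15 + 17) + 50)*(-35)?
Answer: -1820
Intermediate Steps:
((-15 + 17) + 50)*(-35) = (2 + 50)*(-35) = 52*(-35) = -1820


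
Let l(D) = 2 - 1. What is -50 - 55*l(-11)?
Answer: -105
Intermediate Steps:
l(D) = 1
-50 - 55*l(-11) = -50 - 55*1 = -50 - 55 = -105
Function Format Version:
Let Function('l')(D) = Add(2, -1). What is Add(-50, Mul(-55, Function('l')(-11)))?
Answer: -105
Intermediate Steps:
Function('l')(D) = 1
Add(-50, Mul(-55, Function('l')(-11))) = Add(-50, Mul(-55, 1)) = Add(-50, -55) = -105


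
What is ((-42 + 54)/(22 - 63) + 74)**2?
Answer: 9132484/1681 ≈ 5432.8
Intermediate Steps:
((-42 + 54)/(22 - 63) + 74)**2 = (12/(-41) + 74)**2 = (12*(-1/41) + 74)**2 = (-12/41 + 74)**2 = (3022/41)**2 = 9132484/1681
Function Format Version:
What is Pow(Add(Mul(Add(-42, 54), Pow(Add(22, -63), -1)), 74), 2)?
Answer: Rational(9132484, 1681) ≈ 5432.8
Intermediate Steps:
Pow(Add(Mul(Add(-42, 54), Pow(Add(22, -63), -1)), 74), 2) = Pow(Add(Mul(12, Pow(-41, -1)), 74), 2) = Pow(Add(Mul(12, Rational(-1, 41)), 74), 2) = Pow(Add(Rational(-12, 41), 74), 2) = Pow(Rational(3022, 41), 2) = Rational(9132484, 1681)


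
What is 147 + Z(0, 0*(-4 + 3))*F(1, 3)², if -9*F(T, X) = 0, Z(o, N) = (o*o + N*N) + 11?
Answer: 147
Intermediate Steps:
Z(o, N) = 11 + N² + o² (Z(o, N) = (o² + N²) + 11 = (N² + o²) + 11 = 11 + N² + o²)
F(T, X) = 0 (F(T, X) = -⅑*0 = 0)
147 + Z(0, 0*(-4 + 3))*F(1, 3)² = 147 + (11 + (0*(-4 + 3))² + 0²)*0² = 147 + (11 + (0*(-1))² + 0)*0 = 147 + (11 + 0² + 0)*0 = 147 + (11 + 0 + 0)*0 = 147 + 11*0 = 147 + 0 = 147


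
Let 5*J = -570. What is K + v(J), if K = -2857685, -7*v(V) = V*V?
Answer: -20016791/7 ≈ -2.8595e+6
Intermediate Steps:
J = -114 (J = (⅕)*(-570) = -114)
v(V) = -V²/7 (v(V) = -V*V/7 = -V²/7)
K + v(J) = -2857685 - ⅐*(-114)² = -2857685 - ⅐*12996 = -2857685 - 12996/7 = -20016791/7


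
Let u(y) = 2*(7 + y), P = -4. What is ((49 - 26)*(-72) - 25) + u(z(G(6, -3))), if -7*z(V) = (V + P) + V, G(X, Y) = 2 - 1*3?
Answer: -11657/7 ≈ -1665.3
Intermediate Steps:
G(X, Y) = -1 (G(X, Y) = 2 - 3 = -1)
z(V) = 4/7 - 2*V/7 (z(V) = -((V - 4) + V)/7 = -((-4 + V) + V)/7 = -(-4 + 2*V)/7 = 4/7 - 2*V/7)
u(y) = 14 + 2*y
((49 - 26)*(-72) - 25) + u(z(G(6, -3))) = ((49 - 26)*(-72) - 25) + (14 + 2*(4/7 - 2/7*(-1))) = (23*(-72) - 25) + (14 + 2*(4/7 + 2/7)) = (-1656 - 25) + (14 + 2*(6/7)) = -1681 + (14 + 12/7) = -1681 + 110/7 = -11657/7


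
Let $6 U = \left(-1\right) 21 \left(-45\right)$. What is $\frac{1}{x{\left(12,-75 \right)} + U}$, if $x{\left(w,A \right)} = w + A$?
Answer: $\frac{2}{189} \approx 0.010582$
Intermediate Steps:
$U = \frac{315}{2}$ ($U = \frac{\left(-1\right) 21 \left(-45\right)}{6} = \frac{\left(-21\right) \left(-45\right)}{6} = \frac{1}{6} \cdot 945 = \frac{315}{2} \approx 157.5$)
$x{\left(w,A \right)} = A + w$
$\frac{1}{x{\left(12,-75 \right)} + U} = \frac{1}{\left(-75 + 12\right) + \frac{315}{2}} = \frac{1}{-63 + \frac{315}{2}} = \frac{1}{\frac{189}{2}} = \frac{2}{189}$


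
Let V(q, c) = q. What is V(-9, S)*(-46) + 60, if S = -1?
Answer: 474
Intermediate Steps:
V(-9, S)*(-46) + 60 = -9*(-46) + 60 = 414 + 60 = 474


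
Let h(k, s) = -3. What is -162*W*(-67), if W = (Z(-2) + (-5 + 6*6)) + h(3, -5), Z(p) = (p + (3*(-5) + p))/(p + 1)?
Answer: 510138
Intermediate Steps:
Z(p) = (-15 + 2*p)/(1 + p) (Z(p) = (p + (-15 + p))/(1 + p) = (-15 + 2*p)/(1 + p))
W = 47 (W = ((-15 + 2*(-2))/(1 - 2) + (-5 + 6*6)) - 3 = ((-15 - 4)/(-1) + (-5 + 36)) - 3 = (-1*(-19) + 31) - 3 = (19 + 31) - 3 = 50 - 3 = 47)
-162*W*(-67) = -162*47*(-67) = -7614*(-67) = 510138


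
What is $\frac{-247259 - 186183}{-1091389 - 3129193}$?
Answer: $\frac{216721}{2110291} \approx 0.1027$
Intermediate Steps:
$\frac{-247259 - 186183}{-1091389 - 3129193} = - \frac{433442}{-4220582} = \left(-433442\right) \left(- \frac{1}{4220582}\right) = \frac{216721}{2110291}$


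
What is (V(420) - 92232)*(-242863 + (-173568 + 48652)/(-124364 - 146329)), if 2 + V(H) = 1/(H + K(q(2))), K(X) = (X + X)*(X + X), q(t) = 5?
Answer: 3153057810754851097/140760360 ≈ 2.2400e+10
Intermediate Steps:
K(X) = 4*X² (K(X) = (2*X)*(2*X) = 4*X²)
V(H) = -2 + 1/(100 + H) (V(H) = -2 + 1/(H + 4*5²) = -2 + 1/(H + 4*25) = -2 + 1/(H + 100) = -2 + 1/(100 + H))
(V(420) - 92232)*(-242863 + (-173568 + 48652)/(-124364 - 146329)) = ((-199 - 2*420)/(100 + 420) - 92232)*(-242863 + (-173568 + 48652)/(-124364 - 146329)) = ((-199 - 840)/520 - 92232)*(-242863 - 124916/(-270693)) = ((1/520)*(-1039) - 92232)*(-242863 - 124916*(-1/270693)) = (-1039/520 - 92232)*(-242863 + 124916/270693) = -47961679/520*(-65741189143/270693) = 3153057810754851097/140760360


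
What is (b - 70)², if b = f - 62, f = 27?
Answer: 11025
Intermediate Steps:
b = -35 (b = 27 - 62 = -35)
(b - 70)² = (-35 - 70)² = (-105)² = 11025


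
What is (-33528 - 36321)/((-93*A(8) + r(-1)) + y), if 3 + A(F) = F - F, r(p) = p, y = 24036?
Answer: -69849/24314 ≈ -2.8728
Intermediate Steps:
A(F) = -3 (A(F) = -3 + (F - F) = -3 + 0 = -3)
(-33528 - 36321)/((-93*A(8) + r(-1)) + y) = (-33528 - 36321)/((-93*(-3) - 1) + 24036) = -69849/((279 - 1) + 24036) = -69849/(278 + 24036) = -69849/24314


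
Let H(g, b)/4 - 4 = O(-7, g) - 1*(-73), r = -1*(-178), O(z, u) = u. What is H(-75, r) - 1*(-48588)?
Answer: 48596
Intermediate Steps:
r = 178
H(g, b) = 308 + 4*g (H(g, b) = 16 + 4*(g - 1*(-73)) = 16 + 4*(g + 73) = 16 + 4*(73 + g) = 16 + (292 + 4*g) = 308 + 4*g)
H(-75, r) - 1*(-48588) = (308 + 4*(-75)) - 1*(-48588) = (308 - 300) + 48588 = 8 + 48588 = 48596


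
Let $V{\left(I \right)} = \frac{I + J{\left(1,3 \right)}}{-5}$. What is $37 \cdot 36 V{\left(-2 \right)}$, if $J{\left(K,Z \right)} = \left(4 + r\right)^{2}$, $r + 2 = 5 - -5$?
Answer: $- \frac{189144}{5} \approx -37829.0$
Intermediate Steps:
$r = 8$ ($r = -2 + \left(5 - -5\right) = -2 + \left(5 + 5\right) = -2 + 10 = 8$)
$J{\left(K,Z \right)} = 144$ ($J{\left(K,Z \right)} = \left(4 + 8\right)^{2} = 12^{2} = 144$)
$V{\left(I \right)} = - \frac{144}{5} - \frac{I}{5}$ ($V{\left(I \right)} = \frac{I + 144}{-5} = - \frac{144 + I}{5} = - \frac{144}{5} - \frac{I}{5}$)
$37 \cdot 36 V{\left(-2 \right)} = 37 \cdot 36 \left(- \frac{144}{5} - - \frac{2}{5}\right) = 1332 \left(- \frac{144}{5} + \frac{2}{5}\right) = 1332 \left(- \frac{142}{5}\right) = - \frac{189144}{5}$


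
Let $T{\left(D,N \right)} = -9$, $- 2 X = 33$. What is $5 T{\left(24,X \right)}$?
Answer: $-45$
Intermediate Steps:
$X = - \frac{33}{2}$ ($X = \left(- \frac{1}{2}\right) 33 = - \frac{33}{2} \approx -16.5$)
$5 T{\left(24,X \right)} = 5 \left(-9\right) = -45$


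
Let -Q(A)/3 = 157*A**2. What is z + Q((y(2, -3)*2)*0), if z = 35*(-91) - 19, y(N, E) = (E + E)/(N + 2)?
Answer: -3204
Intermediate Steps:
y(N, E) = 2*E/(2 + N) (y(N, E) = (2*E)/(2 + N) = 2*E/(2 + N))
z = -3204 (z = -3185 - 19 = -3204)
Q(A) = -471*A**2
z + Q((y(2, -3)*2)*0) = -3204 - 471*(((2*(-3)/(2 + 2))*2)*0)**2 = -3204 - 471*(((2*(-3)/4)*2)*0)**2 = -3204 - 471*(((2*(-3)*(1/4))*2)*0)**2 = -3204 - 471*(-3/2*2*0)**2 = -3204 - 471*(-3*0)**2 = -3204 - 471*0**2 = -3204 - 471*0 = -3204 + 0 = -3204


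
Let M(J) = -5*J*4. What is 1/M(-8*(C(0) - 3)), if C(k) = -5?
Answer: -1/1280 ≈ -0.00078125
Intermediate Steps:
M(J) = -20*J
1/M(-8*(C(0) - 3)) = 1/(-(-160)*(-5 - 3)) = 1/(-(-160)*(-8)) = 1/(-20*64) = 1/(-1280) = -1/1280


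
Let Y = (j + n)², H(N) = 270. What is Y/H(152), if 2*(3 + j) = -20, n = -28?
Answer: 1681/270 ≈ 6.2259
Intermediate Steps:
j = -13 (j = -3 + (½)*(-20) = -3 - 10 = -13)
Y = 1681 (Y = (-13 - 28)² = (-41)² = 1681)
Y/H(152) = 1681/270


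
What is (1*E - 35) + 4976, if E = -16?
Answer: 4925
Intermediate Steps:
(1*E - 35) + 4976 = (1*(-16) - 35) + 4976 = (-16 - 35) + 4976 = -51 + 4976 = 4925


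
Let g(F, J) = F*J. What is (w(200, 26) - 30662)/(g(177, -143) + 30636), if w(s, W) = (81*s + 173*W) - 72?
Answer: -10036/5325 ≈ -1.8847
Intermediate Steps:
w(s, W) = -72 + 81*s + 173*W
(w(200, 26) - 30662)/(g(177, -143) + 30636) = ((-72 + 81*200 + 173*26) - 30662)/(177*(-143) + 30636) = ((-72 + 16200 + 4498) - 30662)/(-25311 + 30636) = (20626 - 30662)/5325 = -10036*1/5325 = -10036/5325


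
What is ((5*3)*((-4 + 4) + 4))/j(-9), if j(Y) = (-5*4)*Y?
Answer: ⅓ ≈ 0.33333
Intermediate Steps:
j(Y) = -20*Y
((5*3)*((-4 + 4) + 4))/j(-9) = ((5*3)*((-4 + 4) + 4))/((-20*(-9))) = (15*(0 + 4))/180 = (15*4)*(1/180) = 60*(1/180) = ⅓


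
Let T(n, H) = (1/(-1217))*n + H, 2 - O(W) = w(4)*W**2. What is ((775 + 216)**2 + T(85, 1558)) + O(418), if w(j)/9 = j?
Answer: -6457916876/1217 ≈ -5.3064e+6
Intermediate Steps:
w(j) = 9*j
O(W) = 2 - 36*W**2 (O(W) = 2 - 9*4*W**2 = 2 - 36*W**2)
T(n, H) = H - n/1217 (T(n, H) = (1*(-1/1217))*n + H = -n/1217 + H = H - n/1217)
((775 + 216)**2 + T(85, 1558)) + O(418) = ((775 + 216)**2 + (1558 - 1/1217*85)) + (2 - 36*418**2) = (991**2 + (1558 - 85/1217)) + (2 - 36*174724) = (982081 + 1896001/1217) + (2 - 6290064) = 1197088578/1217 - 6290062 = -6457916876/1217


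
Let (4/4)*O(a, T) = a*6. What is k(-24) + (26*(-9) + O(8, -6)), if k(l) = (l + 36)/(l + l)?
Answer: -745/4 ≈ -186.25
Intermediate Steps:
O(a, T) = 6*a (O(a, T) = a*6 = 6*a)
k(l) = (36 + l)/(2*l) (k(l) = (36 + l)/((2*l)) = (36 + l)*(1/(2*l)) = (36 + l)/(2*l))
k(-24) + (26*(-9) + O(8, -6)) = (½)*(36 - 24)/(-24) + (26*(-9) + 6*8) = (½)*(-1/24)*12 + (-234 + 48) = -¼ - 186 = -745/4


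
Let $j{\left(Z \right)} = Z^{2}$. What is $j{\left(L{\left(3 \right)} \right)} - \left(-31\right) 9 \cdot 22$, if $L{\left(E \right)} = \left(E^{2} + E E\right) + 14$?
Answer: $7162$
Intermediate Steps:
$L{\left(E \right)} = 14 + 2 E^{2}$ ($L{\left(E \right)} = \left(E^{2} + E^{2}\right) + 14 = 2 E^{2} + 14 = 14 + 2 E^{2}$)
$j{\left(L{\left(3 \right)} \right)} - \left(-31\right) 9 \cdot 22 = \left(14 + 2 \cdot 3^{2}\right)^{2} - \left(-31\right) 9 \cdot 22 = \left(14 + 2 \cdot 9\right)^{2} - \left(-279\right) 22 = \left(14 + 18\right)^{2} - -6138 = 32^{2} + 6138 = 1024 + 6138 = 7162$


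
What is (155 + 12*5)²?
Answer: 46225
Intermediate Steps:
(155 + 12*5)² = (155 + 60)² = 215² = 46225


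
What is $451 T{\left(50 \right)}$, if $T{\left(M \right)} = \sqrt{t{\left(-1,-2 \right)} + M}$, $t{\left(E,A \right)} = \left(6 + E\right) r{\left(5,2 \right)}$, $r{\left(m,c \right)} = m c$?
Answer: $4510$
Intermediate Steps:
$r{\left(m,c \right)} = c m$
$t{\left(E,A \right)} = 60 + 10 E$ ($t{\left(E,A \right)} = \left(6 + E\right) 2 \cdot 5 = \left(6 + E\right) 10 = 60 + 10 E$)
$T{\left(M \right)} = \sqrt{50 + M}$ ($T{\left(M \right)} = \sqrt{\left(60 + 10 \left(-1\right)\right) + M} = \sqrt{\left(60 - 10\right) + M} = \sqrt{50 + M}$)
$451 T{\left(50 \right)} = 451 \sqrt{50 + 50} = 451 \sqrt{100} = 451 \cdot 10 = 4510$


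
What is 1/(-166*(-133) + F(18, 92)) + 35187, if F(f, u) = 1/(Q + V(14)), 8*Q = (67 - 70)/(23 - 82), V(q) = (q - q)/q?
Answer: 2347184025/66706 ≈ 35187.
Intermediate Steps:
V(q) = 0 (V(q) = 0/q = 0)
Q = 3/472 (Q = ((67 - 70)/(23 - 82))/8 = (-3/(-59))/8 = (-3*(-1/59))/8 = (⅛)*(3/59) = 3/472 ≈ 0.0063559)
F(f, u) = 472/3 (F(f, u) = 1/(3/472 + 0) = 1/(3/472) = 472/3)
1/(-166*(-133) + F(18, 92)) + 35187 = 1/(-166*(-133) + 472/3) + 35187 = 1/(22078 + 472/3) + 35187 = 1/(66706/3) + 35187 = 3/66706 + 35187 = 2347184025/66706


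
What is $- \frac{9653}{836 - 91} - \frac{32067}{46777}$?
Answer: $- \frac{475428296}{34848865} \approx -13.643$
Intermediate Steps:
$- \frac{9653}{836 - 91} - \frac{32067}{46777} = - \frac{9653}{745} - \frac{32067}{46777} = - \frac{475428296}{34848865}$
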